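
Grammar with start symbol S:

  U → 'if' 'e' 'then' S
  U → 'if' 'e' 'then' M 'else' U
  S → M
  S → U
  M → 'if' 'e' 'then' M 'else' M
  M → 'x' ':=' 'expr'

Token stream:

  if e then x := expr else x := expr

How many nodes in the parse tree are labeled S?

1

[S [M if e then [M x := expr] else [M x := expr]]]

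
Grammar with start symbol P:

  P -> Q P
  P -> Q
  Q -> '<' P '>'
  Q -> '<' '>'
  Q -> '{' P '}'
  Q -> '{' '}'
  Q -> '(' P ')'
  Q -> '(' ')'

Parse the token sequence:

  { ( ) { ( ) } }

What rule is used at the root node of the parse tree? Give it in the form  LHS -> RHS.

[P [Q { [P [Q ( )] [P [Q { [P [Q ( )]] }]]] }]]

P -> Q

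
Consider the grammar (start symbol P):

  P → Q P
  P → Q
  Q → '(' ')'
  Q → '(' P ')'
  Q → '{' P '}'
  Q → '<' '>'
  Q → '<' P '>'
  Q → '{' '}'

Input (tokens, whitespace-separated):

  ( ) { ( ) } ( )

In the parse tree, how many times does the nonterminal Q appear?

4

[P [Q ( )] [P [Q { [P [Q ( )]] }] [P [Q ( )]]]]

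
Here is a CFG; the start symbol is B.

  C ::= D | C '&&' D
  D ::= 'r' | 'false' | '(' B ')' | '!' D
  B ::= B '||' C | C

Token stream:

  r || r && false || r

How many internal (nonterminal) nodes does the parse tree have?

[B [B [B [C [D r]]] || [C [C [D r]] && [D false]]] || [C [D r]]]

11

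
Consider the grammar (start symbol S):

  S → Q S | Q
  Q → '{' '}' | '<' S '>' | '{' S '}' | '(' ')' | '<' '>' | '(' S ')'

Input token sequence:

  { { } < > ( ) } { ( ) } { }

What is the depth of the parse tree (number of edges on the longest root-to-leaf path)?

6

[S [Q { [S [Q { }] [S [Q < >] [S [Q ( )]]]] }] [S [Q { [S [Q ( )]] }] [S [Q { }]]]]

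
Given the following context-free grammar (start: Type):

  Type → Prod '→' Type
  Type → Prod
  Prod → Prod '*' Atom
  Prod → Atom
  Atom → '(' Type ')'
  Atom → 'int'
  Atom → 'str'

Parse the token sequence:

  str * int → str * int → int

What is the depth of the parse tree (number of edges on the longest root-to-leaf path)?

5

[Type [Prod [Prod [Atom str]] * [Atom int]] → [Type [Prod [Prod [Atom str]] * [Atom int]] → [Type [Prod [Atom int]]]]]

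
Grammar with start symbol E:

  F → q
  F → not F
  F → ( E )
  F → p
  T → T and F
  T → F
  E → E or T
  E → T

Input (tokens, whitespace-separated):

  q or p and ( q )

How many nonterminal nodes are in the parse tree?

11

[E [E [T [F q]]] or [T [T [F p]] and [F ( [E [T [F q]]] )]]]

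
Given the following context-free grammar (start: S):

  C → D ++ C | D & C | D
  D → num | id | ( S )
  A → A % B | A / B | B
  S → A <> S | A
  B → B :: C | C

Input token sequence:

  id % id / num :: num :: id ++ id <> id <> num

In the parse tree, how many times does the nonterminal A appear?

[S [A [A [A [B [C [D id]]]] % [B [C [D id]]]] / [B [B [B [C [D num]]] :: [C [D num]]] :: [C [D id] ++ [C [D id]]]]] <> [S [A [B [C [D id]]]] <> [S [A [B [C [D num]]]]]]]

5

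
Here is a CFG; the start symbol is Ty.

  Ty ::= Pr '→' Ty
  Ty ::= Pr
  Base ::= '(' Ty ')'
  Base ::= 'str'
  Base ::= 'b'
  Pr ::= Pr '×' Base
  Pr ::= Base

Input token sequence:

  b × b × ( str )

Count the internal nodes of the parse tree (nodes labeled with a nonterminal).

[Ty [Pr [Pr [Pr [Base b]] × [Base b]] × [Base ( [Ty [Pr [Base str]]] )]]]

10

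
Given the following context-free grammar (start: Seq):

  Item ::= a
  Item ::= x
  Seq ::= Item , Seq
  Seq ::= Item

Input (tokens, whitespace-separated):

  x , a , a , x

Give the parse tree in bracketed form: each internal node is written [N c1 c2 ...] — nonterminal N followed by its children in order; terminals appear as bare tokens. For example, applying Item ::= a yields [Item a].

Seq
Item , Seq
x , Seq
x , Item , Seq
x , a , Seq
x , a , Item , Seq
x , a , a , Seq
x , a , a , Item
x , a , a , x

[Seq [Item x] , [Seq [Item a] , [Seq [Item a] , [Seq [Item x]]]]]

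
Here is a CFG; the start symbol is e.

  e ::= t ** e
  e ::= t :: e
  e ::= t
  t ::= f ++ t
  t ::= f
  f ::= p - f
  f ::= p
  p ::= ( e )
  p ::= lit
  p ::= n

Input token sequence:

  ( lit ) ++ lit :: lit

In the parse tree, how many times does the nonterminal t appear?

4

[e [t [f [p ( [e [t [f [p lit]]]] )]] ++ [t [f [p lit]]]] :: [e [t [f [p lit]]]]]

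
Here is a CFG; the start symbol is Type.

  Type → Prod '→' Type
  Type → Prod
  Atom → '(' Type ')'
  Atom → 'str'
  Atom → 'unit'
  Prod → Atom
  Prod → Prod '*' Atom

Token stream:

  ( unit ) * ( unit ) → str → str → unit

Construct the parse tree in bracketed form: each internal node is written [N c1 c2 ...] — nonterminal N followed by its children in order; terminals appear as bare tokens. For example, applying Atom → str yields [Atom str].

[Type [Prod [Prod [Atom ( [Type [Prod [Atom unit]]] )]] * [Atom ( [Type [Prod [Atom unit]]] )]] → [Type [Prod [Atom str]] → [Type [Prod [Atom str]] → [Type [Prod [Atom unit]]]]]]

Type
Prod → Type
Prod * Atom → Type
Atom * Atom → Type
( Type ) * Atom → Type
( Prod ) * Atom → Type
( Atom ) * Atom → Type
( unit ) * Atom → Type
( unit ) * ( Type ) → Type
( unit ) * ( Prod ) → Type
( unit ) * ( Atom ) → Type
( unit ) * ( unit ) → Type
( unit ) * ( unit ) → Prod → Type
( unit ) * ( unit ) → Atom → Type
( unit ) * ( unit ) → str → Type
( unit ) * ( unit ) → str → Prod → Type
( unit ) * ( unit ) → str → Atom → Type
( unit ) * ( unit ) → str → str → Type
( unit ) * ( unit ) → str → str → Prod
( unit ) * ( unit ) → str → str → Atom
( unit ) * ( unit ) → str → str → unit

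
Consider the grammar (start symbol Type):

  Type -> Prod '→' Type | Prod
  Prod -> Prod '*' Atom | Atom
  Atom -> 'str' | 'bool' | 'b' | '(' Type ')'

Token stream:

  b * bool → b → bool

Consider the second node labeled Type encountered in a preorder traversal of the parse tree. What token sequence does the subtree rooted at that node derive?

b → bool

[Type [Prod [Prod [Atom b]] * [Atom bool]] → [Type [Prod [Atom b]] → [Type [Prod [Atom bool]]]]]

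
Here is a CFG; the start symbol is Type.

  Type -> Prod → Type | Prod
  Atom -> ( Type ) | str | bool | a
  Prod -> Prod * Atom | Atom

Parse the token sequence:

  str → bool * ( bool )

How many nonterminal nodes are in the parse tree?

[Type [Prod [Atom str]] → [Type [Prod [Prod [Atom bool]] * [Atom ( [Type [Prod [Atom bool]]] )]]]]

11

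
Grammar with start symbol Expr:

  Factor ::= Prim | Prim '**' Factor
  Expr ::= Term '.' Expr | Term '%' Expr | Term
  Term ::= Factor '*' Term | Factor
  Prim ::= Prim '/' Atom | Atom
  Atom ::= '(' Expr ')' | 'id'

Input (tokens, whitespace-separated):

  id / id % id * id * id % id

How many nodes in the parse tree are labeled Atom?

6

[Expr [Term [Factor [Prim [Prim [Atom id]] / [Atom id]]]] % [Expr [Term [Factor [Prim [Atom id]]] * [Term [Factor [Prim [Atom id]]] * [Term [Factor [Prim [Atom id]]]]]] % [Expr [Term [Factor [Prim [Atom id]]]]]]]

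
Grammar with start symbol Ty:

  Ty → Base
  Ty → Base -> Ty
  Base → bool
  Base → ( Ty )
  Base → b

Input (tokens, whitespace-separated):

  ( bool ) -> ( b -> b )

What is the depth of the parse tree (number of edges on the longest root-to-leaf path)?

6

[Ty [Base ( [Ty [Base bool]] )] -> [Ty [Base ( [Ty [Base b] -> [Ty [Base b]]] )]]]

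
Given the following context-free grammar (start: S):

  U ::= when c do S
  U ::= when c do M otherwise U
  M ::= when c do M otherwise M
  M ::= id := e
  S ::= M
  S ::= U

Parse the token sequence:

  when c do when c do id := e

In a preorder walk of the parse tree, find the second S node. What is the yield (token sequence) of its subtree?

when c do id := e

[S [U when c do [S [U when c do [S [M id := e]]]]]]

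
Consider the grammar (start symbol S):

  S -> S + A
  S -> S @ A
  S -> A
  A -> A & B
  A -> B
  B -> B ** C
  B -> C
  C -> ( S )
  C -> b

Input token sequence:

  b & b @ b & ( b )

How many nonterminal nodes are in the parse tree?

18

[S [S [A [A [B [C b]]] & [B [C b]]]] @ [A [A [B [C b]]] & [B [C ( [S [A [B [C b]]]] )]]]]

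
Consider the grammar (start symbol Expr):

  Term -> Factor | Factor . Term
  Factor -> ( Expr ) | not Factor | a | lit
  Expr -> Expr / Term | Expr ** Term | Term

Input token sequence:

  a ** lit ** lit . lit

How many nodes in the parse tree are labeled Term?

4

[Expr [Expr [Expr [Term [Factor a]]] ** [Term [Factor lit]]] ** [Term [Factor lit] . [Term [Factor lit]]]]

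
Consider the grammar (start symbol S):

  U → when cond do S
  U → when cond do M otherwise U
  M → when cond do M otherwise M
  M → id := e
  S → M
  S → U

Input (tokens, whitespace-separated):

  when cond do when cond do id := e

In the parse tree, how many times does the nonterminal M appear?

1

[S [U when cond do [S [U when cond do [S [M id := e]]]]]]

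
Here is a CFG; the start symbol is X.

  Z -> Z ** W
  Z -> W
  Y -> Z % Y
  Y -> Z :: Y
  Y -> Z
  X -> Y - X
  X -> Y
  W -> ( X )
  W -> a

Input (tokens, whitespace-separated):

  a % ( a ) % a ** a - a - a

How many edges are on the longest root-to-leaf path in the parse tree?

9

[X [Y [Z [W a]] % [Y [Z [W ( [X [Y [Z [W a]]]] )]] % [Y [Z [Z [W a]] ** [W a]]]]] - [X [Y [Z [W a]]] - [X [Y [Z [W a]]]]]]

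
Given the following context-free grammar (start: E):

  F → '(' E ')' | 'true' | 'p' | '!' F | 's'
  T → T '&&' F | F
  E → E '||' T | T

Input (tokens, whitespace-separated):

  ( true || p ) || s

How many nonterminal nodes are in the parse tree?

12

[E [E [T [F ( [E [E [T [F true]]] || [T [F p]]] )]]] || [T [F s]]]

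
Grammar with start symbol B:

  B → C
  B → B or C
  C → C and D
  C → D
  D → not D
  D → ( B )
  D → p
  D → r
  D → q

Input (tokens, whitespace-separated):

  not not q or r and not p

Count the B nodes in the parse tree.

2

[B [B [C [D not [D not [D q]]]]] or [C [C [D r]] and [D not [D p]]]]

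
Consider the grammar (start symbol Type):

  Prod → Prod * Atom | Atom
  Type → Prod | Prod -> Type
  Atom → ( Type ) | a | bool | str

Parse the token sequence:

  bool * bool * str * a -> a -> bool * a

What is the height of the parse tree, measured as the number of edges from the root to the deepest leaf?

[Type [Prod [Prod [Prod [Prod [Atom bool]] * [Atom bool]] * [Atom str]] * [Atom a]] -> [Type [Prod [Atom a]] -> [Type [Prod [Prod [Atom bool]] * [Atom a]]]]]

6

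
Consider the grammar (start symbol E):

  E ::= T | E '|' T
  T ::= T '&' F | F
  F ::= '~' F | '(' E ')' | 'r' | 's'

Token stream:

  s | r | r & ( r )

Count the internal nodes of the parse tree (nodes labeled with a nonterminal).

[E [E [E [T [F s]]] | [T [F r]]] | [T [T [F r]] & [F ( [E [T [F r]]] )]]]

14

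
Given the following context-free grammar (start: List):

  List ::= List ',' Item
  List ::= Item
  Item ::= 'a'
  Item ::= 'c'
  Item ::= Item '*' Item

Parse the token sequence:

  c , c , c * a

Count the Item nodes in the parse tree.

5

[List [List [List [Item c]] , [Item c]] , [Item [Item c] * [Item a]]]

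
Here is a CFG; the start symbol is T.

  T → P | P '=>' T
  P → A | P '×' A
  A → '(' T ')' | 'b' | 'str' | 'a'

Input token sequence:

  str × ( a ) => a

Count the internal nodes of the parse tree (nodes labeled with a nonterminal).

11

[T [P [P [A str]] × [A ( [T [P [A a]]] )]] => [T [P [A a]]]]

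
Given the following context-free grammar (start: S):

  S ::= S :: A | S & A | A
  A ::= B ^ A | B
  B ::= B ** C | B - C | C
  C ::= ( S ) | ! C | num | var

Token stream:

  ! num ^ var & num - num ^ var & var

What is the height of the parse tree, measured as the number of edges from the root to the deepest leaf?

7

[S [S [S [A [B [C ! [C num]]] ^ [A [B [C var]]]]] & [A [B [B [C num]] - [C num]] ^ [A [B [C var]]]]] & [A [B [C var]]]]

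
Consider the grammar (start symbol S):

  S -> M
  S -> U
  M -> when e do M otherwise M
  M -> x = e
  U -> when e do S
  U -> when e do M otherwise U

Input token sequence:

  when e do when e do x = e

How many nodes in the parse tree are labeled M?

1

[S [U when e do [S [U when e do [S [M x = e]]]]]]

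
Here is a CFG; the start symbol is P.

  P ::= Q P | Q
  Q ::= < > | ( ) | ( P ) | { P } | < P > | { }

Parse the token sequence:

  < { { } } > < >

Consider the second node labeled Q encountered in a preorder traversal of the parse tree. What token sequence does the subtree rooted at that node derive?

[P [Q < [P [Q { [P [Q { }]] }]] >] [P [Q < >]]]

{ { } }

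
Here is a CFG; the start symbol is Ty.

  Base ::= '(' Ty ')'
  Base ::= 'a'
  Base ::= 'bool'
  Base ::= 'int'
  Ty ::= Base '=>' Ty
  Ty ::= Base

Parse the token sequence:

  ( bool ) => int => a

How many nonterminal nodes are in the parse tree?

[Ty [Base ( [Ty [Base bool]] )] => [Ty [Base int] => [Ty [Base a]]]]

8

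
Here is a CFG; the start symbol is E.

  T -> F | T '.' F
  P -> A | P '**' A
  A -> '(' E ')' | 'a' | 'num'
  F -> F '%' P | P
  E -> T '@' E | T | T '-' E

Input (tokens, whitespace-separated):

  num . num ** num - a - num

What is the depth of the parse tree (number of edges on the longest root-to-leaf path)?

7

[E [T [T [F [P [A num]]]] . [F [P [P [A num]] ** [A num]]]] - [E [T [F [P [A a]]]] - [E [T [F [P [A num]]]]]]]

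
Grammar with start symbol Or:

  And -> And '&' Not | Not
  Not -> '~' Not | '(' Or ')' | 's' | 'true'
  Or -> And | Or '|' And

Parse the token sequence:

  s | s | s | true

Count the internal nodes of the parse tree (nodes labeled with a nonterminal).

[Or [Or [Or [Or [And [Not s]]] | [And [Not s]]] | [And [Not s]]] | [And [Not true]]]

12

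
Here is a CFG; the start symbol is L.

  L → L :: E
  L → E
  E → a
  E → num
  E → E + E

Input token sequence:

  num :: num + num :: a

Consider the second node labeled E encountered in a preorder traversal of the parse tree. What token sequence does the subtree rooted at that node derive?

num + num

[L [L [L [E num]] :: [E [E num] + [E num]]] :: [E a]]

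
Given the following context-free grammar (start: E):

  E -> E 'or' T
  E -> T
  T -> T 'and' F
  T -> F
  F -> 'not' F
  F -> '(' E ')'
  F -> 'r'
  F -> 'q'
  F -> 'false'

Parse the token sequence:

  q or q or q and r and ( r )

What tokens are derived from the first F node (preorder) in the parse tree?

q

[E [E [E [T [F q]]] or [T [F q]]] or [T [T [T [F q]] and [F r]] and [F ( [E [T [F r]]] )]]]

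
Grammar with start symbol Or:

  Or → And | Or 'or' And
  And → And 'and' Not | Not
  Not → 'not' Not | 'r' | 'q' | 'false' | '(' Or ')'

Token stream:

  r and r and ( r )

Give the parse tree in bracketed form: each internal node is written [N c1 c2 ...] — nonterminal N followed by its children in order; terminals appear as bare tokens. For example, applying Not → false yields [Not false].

[Or [And [And [And [Not r]] and [Not r]] and [Not ( [Or [And [Not r]]] )]]]

Or
And
And and Not
And and Not and Not
Not and Not and Not
r and Not and Not
r and r and Not
r and r and ( Or )
r and r and ( And )
r and r and ( Not )
r and r and ( r )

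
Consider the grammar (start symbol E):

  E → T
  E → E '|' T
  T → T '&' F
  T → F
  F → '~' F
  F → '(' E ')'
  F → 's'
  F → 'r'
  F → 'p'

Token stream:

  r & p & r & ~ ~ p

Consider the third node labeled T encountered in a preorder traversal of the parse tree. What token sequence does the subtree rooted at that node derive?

r & p

[E [T [T [T [T [F r]] & [F p]] & [F r]] & [F ~ [F ~ [F p]]]]]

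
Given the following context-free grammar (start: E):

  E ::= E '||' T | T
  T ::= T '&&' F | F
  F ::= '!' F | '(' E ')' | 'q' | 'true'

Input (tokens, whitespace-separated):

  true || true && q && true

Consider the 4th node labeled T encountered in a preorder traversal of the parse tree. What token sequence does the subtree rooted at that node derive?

true

[E [E [T [F true]]] || [T [T [T [F true]] && [F q]] && [F true]]]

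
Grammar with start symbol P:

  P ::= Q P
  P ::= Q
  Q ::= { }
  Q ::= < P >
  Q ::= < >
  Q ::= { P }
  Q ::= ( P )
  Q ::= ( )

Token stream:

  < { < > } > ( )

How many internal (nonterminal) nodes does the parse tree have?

8

[P [Q < [P [Q { [P [Q < >]] }]] >] [P [Q ( )]]]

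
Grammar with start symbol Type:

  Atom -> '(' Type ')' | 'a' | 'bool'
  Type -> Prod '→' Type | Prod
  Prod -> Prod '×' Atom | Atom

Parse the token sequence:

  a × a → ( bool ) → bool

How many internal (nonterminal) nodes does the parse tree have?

[Type [Prod [Prod [Atom a]] × [Atom a]] → [Type [Prod [Atom ( [Type [Prod [Atom bool]]] )]] → [Type [Prod [Atom bool]]]]]

14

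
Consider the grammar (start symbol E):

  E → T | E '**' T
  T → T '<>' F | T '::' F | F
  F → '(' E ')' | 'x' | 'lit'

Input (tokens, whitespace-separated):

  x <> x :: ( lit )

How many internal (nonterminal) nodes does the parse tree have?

[E [T [T [T [F x]] <> [F x]] :: [F ( [E [T [F lit]]] )]]]

10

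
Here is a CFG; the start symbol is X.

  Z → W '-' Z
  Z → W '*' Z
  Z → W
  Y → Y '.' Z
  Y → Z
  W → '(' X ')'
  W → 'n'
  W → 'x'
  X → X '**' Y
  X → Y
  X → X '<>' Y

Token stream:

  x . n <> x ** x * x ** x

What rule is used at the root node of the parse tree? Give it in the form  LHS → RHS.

[X [X [X [X [Y [Y [Z [W x]]] . [Z [W n]]]] <> [Y [Z [W x]]]] ** [Y [Z [W x] * [Z [W x]]]]] ** [Y [Z [W x]]]]

X → X '**' Y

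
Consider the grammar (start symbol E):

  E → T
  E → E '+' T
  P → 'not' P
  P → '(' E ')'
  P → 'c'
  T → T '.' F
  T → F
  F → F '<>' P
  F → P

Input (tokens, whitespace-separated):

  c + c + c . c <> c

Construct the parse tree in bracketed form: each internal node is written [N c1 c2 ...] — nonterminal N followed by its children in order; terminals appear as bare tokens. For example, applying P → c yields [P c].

[E [E [E [T [F [P c]]]] + [T [F [P c]]]] + [T [T [F [P c]]] . [F [F [P c]] <> [P c]]]]

E
E + T
E + T + T
T + T + T
F + T + T
P + T + T
c + T + T
c + F + T
c + P + T
c + c + T
c + c + T . F
c + c + F . F
c + c + P . F
c + c + c . F
c + c + c . F <> P
c + c + c . P <> P
c + c + c . c <> P
c + c + c . c <> c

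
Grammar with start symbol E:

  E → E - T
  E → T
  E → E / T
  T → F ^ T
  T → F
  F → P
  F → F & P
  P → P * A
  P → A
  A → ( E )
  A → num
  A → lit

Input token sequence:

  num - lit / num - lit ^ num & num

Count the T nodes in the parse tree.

[E [E [E [E [T [F [P [A num]]]]] - [T [F [P [A lit]]]]] / [T [F [P [A num]]]]] - [T [F [P [A lit]]] ^ [T [F [F [P [A num]]] & [P [A num]]]]]]

5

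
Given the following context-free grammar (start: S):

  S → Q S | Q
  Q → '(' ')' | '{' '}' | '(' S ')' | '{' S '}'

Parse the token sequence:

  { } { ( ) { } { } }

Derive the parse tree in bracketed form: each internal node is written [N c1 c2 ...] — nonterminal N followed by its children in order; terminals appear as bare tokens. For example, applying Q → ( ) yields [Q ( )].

S
Q S
{ } S
{ } Q
{ } { S }
{ } { Q S }
{ } { ( ) S }
{ } { ( ) Q S }
{ } { ( ) { } S }
{ } { ( ) { } Q }
{ } { ( ) { } { } }

[S [Q { }] [S [Q { [S [Q ( )] [S [Q { }] [S [Q { }]]]] }]]]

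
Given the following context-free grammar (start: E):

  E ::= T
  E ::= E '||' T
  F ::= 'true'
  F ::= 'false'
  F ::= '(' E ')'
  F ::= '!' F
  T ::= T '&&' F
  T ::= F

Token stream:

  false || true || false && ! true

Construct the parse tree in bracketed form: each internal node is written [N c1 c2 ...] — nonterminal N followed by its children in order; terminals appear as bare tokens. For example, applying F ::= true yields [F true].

E
E || T
E || T || T
T || T || T
F || T || T
false || T || T
false || F || T
false || true || T
false || true || T && F
false || true || F && F
false || true || false && F
false || true || false && ! F
false || true || false && ! true

[E [E [E [T [F false]]] || [T [F true]]] || [T [T [F false]] && [F ! [F true]]]]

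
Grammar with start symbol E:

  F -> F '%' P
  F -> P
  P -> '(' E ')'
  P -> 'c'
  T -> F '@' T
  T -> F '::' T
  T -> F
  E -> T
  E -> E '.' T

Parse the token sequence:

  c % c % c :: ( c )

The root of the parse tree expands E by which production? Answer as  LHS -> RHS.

E -> T

[E [T [F [F [F [P c]] % [P c]] % [P c]] :: [T [F [P ( [E [T [F [P c]]]] )]]]]]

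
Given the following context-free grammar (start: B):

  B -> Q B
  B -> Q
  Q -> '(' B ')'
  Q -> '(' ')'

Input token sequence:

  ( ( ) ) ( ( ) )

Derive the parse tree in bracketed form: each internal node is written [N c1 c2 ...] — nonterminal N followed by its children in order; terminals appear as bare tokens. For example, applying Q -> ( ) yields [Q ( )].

B
Q B
( B ) B
( Q ) B
( ( ) ) B
( ( ) ) Q
( ( ) ) ( B )
( ( ) ) ( Q )
( ( ) ) ( ( ) )

[B [Q ( [B [Q ( )]] )] [B [Q ( [B [Q ( )]] )]]]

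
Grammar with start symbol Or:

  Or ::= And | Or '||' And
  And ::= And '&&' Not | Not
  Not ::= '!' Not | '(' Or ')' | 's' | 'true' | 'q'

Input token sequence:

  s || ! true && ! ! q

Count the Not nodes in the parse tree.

6

[Or [Or [And [Not s]]] || [And [And [Not ! [Not true]]] && [Not ! [Not ! [Not q]]]]]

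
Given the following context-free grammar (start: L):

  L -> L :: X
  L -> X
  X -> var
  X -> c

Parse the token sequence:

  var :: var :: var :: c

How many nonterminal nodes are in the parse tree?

8

[L [L [L [L [X var]] :: [X var]] :: [X var]] :: [X c]]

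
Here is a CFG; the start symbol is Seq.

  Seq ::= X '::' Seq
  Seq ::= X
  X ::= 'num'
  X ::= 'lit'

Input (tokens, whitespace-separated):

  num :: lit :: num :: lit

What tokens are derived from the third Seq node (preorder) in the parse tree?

[Seq [X num] :: [Seq [X lit] :: [Seq [X num] :: [Seq [X lit]]]]]

num :: lit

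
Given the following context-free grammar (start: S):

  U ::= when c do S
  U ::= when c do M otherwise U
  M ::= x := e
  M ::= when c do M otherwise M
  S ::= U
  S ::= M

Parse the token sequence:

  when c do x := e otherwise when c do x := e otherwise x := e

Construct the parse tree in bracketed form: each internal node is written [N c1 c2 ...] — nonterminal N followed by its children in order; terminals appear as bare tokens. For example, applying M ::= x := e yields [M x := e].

[S [M when c do [M x := e] otherwise [M when c do [M x := e] otherwise [M x := e]]]]

S
M
when c do M otherwise M
when c do x := e otherwise M
when c do x := e otherwise when c do M otherwise M
when c do x := e otherwise when c do x := e otherwise M
when c do x := e otherwise when c do x := e otherwise x := e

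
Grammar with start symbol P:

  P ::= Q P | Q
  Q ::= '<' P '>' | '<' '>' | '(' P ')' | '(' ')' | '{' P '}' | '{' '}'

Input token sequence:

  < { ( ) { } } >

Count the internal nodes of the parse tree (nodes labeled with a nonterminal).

[P [Q < [P [Q { [P [Q ( )] [P [Q { }]]] }]] >]]

8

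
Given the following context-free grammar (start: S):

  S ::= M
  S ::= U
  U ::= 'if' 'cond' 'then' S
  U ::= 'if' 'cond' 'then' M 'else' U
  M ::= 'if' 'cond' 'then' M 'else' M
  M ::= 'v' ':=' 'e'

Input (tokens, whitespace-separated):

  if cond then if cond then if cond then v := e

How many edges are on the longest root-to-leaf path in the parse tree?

8

[S [U if cond then [S [U if cond then [S [U if cond then [S [M v := e]]]]]]]]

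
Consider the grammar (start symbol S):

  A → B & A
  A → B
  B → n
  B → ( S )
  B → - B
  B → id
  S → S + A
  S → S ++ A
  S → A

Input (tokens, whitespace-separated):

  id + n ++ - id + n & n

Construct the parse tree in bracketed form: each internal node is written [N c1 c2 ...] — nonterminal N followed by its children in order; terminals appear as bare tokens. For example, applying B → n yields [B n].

S
S + A
S ++ A + A
S + A ++ A + A
A + A ++ A + A
B + A ++ A + A
id + A ++ A + A
id + B ++ A + A
id + n ++ A + A
id + n ++ B + A
id + n ++ - B + A
id + n ++ - id + A
id + n ++ - id + B & A
id + n ++ - id + n & A
id + n ++ - id + n & B
id + n ++ - id + n & n

[S [S [S [S [A [B id]]] + [A [B n]]] ++ [A [B - [B id]]]] + [A [B n] & [A [B n]]]]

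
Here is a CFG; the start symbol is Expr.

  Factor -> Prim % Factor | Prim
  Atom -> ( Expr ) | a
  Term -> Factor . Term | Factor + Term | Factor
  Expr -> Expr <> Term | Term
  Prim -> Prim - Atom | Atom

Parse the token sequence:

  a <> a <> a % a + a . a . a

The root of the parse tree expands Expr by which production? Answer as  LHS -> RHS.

[Expr [Expr [Expr [Term [Factor [Prim [Atom a]]]]] <> [Term [Factor [Prim [Atom a]]]]] <> [Term [Factor [Prim [Atom a]] % [Factor [Prim [Atom a]]]] + [Term [Factor [Prim [Atom a]]] . [Term [Factor [Prim [Atom a]]] . [Term [Factor [Prim [Atom a]]]]]]]]

Expr -> Expr <> Term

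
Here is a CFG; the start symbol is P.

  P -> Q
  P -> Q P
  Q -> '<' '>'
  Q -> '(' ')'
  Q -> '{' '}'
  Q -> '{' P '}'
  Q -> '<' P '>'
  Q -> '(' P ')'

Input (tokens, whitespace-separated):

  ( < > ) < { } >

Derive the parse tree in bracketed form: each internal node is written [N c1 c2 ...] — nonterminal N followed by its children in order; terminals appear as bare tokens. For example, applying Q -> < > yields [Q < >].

P
Q P
( P ) P
( Q ) P
( < > ) P
( < > ) Q
( < > ) < P >
( < > ) < Q >
( < > ) < { } >

[P [Q ( [P [Q < >]] )] [P [Q < [P [Q { }]] >]]]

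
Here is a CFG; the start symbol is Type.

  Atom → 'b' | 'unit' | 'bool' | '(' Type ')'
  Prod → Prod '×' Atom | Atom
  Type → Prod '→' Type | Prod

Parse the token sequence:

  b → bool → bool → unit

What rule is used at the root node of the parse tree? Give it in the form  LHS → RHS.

Type → Prod '→' Type

[Type [Prod [Atom b]] → [Type [Prod [Atom bool]] → [Type [Prod [Atom bool]] → [Type [Prod [Atom unit]]]]]]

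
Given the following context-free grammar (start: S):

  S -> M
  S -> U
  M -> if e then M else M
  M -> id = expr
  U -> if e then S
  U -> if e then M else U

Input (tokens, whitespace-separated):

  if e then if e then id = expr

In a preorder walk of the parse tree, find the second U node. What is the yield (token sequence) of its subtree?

if e then id = expr

[S [U if e then [S [U if e then [S [M id = expr]]]]]]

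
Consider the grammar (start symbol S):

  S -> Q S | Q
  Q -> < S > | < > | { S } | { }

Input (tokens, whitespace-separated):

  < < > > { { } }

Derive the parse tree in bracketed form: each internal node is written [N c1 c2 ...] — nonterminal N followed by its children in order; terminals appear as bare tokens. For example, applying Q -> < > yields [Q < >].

[S [Q < [S [Q < >]] >] [S [Q { [S [Q { }]] }]]]

S
Q S
< S > S
< Q > S
< < > > S
< < > > Q
< < > > { S }
< < > > { Q }
< < > > { { } }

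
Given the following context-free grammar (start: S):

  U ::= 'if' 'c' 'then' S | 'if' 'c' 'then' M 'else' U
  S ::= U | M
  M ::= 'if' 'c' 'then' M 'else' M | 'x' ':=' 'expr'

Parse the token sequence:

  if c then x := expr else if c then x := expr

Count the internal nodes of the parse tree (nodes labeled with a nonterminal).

[S [U if c then [M x := expr] else [U if c then [S [M x := expr]]]]]

6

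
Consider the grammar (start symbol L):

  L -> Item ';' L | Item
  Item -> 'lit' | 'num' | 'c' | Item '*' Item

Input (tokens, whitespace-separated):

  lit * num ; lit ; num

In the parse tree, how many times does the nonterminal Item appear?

[L [Item [Item lit] * [Item num]] ; [L [Item lit] ; [L [Item num]]]]

5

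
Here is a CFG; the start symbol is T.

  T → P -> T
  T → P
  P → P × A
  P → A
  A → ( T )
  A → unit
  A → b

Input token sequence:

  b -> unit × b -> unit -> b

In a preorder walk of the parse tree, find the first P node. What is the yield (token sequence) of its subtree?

b

[T [P [A b]] -> [T [P [P [A unit]] × [A b]] -> [T [P [A unit]] -> [T [P [A b]]]]]]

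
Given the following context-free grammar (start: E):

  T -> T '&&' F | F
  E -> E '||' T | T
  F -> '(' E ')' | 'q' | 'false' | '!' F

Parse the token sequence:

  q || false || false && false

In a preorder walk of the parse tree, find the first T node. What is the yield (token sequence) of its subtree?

q

[E [E [E [T [F q]]] || [T [F false]]] || [T [T [F false]] && [F false]]]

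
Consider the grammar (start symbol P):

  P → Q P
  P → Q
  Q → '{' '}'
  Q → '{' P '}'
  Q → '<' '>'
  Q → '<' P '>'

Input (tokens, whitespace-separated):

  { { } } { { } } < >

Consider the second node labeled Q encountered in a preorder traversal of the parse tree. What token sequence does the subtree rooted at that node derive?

[P [Q { [P [Q { }]] }] [P [Q { [P [Q { }]] }] [P [Q < >]]]]

{ }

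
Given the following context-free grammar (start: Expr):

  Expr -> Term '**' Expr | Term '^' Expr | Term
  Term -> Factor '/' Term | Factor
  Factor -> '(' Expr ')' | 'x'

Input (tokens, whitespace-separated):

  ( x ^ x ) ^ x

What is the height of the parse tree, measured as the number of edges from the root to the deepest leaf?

[Expr [Term [Factor ( [Expr [Term [Factor x]] ^ [Expr [Term [Factor x]]]] )]] ^ [Expr [Term [Factor x]]]]

7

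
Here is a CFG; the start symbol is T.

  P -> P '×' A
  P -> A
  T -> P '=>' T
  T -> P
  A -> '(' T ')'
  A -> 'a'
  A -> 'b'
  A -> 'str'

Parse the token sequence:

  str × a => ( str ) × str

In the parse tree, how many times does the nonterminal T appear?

[T [P [P [A str]] × [A a]] => [T [P [P [A ( [T [P [A str]]] )]] × [A str]]]]

3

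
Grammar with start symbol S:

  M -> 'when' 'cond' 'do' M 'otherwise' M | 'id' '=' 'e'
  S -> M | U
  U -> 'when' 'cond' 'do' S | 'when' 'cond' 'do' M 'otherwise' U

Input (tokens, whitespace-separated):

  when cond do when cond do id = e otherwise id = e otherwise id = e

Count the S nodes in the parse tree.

1

[S [M when cond do [M when cond do [M id = e] otherwise [M id = e]] otherwise [M id = e]]]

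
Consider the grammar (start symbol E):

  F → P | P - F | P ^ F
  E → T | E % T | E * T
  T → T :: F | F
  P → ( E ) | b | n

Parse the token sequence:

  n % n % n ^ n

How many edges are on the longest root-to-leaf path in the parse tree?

6

[E [E [E [T [F [P n]]]] % [T [F [P n]]]] % [T [F [P n] ^ [F [P n]]]]]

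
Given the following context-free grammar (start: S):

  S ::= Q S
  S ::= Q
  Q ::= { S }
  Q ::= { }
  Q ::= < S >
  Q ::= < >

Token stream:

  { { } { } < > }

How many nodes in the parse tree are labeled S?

4

[S [Q { [S [Q { }] [S [Q { }] [S [Q < >]]]] }]]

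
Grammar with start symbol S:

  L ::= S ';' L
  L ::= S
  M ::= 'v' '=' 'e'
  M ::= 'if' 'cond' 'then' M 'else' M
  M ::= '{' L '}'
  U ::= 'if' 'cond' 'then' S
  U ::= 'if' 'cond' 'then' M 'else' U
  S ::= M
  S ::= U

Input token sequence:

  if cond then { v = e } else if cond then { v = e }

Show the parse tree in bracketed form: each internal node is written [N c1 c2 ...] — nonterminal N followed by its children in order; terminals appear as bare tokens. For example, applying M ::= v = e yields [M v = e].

[S [U if cond then [M { [L [S [M v = e]]] }] else [U if cond then [S [M { [L [S [M v = e]]] }]]]]]

S
U
if cond then M else U
if cond then { L } else U
if cond then { S } else U
if cond then { M } else U
if cond then { v = e } else U
if cond then { v = e } else if cond then S
if cond then { v = e } else if cond then M
if cond then { v = e } else if cond then { L }
if cond then { v = e } else if cond then { S }
if cond then { v = e } else if cond then { M }
if cond then { v = e } else if cond then { v = e }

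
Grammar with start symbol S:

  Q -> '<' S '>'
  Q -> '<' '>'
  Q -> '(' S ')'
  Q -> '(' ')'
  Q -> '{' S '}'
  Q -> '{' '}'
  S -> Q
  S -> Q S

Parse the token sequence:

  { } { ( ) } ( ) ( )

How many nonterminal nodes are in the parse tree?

[S [Q { }] [S [Q { [S [Q ( )]] }] [S [Q ( )] [S [Q ( )]]]]]

10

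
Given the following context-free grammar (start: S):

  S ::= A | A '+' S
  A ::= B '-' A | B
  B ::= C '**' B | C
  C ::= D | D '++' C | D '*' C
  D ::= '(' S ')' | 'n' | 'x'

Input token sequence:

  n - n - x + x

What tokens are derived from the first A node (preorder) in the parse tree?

n - n - x

[S [A [B [C [D n]]] - [A [B [C [D n]]] - [A [B [C [D x]]]]]] + [S [A [B [C [D x]]]]]]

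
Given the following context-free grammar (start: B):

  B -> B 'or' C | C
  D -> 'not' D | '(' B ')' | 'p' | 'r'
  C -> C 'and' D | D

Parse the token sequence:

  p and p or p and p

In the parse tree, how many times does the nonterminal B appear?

[B [B [C [C [D p]] and [D p]]] or [C [C [D p]] and [D p]]]

2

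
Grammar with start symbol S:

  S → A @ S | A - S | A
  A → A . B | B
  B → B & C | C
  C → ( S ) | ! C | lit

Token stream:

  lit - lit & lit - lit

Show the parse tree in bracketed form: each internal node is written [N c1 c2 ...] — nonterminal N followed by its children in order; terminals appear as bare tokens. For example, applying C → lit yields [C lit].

[S [A [B [C lit]]] - [S [A [B [B [C lit]] & [C lit]]] - [S [A [B [C lit]]]]]]

S
A - S
B - S
C - S
lit - S
lit - A - S
lit - B - S
lit - B & C - S
lit - C & C - S
lit - lit & C - S
lit - lit & lit - S
lit - lit & lit - A
lit - lit & lit - B
lit - lit & lit - C
lit - lit & lit - lit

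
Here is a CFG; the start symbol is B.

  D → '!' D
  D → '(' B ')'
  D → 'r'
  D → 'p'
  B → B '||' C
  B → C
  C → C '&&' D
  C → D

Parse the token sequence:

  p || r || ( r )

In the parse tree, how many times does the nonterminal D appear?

[B [B [B [C [D p]]] || [C [D r]]] || [C [D ( [B [C [D r]]] )]]]

4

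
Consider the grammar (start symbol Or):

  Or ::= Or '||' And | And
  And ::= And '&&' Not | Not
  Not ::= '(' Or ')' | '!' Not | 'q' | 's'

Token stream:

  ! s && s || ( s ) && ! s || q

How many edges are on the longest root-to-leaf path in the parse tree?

[Or [Or [Or [And [And [Not ! [Not s]]] && [Not s]]] || [And [And [Not ( [Or [And [Not s]]] )]] && [Not ! [Not s]]]] || [And [Not q]]]

8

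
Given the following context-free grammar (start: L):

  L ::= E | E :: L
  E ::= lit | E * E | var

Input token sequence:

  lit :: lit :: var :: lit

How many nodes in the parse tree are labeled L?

4

[L [E lit] :: [L [E lit] :: [L [E var] :: [L [E lit]]]]]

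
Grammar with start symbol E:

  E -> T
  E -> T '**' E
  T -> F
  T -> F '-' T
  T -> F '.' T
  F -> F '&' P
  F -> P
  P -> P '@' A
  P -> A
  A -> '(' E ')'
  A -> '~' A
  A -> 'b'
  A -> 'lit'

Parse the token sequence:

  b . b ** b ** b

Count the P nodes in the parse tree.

[E [T [F [P [A b]]] . [T [F [P [A b]]]]] ** [E [T [F [P [A b]]]] ** [E [T [F [P [A b]]]]]]]

4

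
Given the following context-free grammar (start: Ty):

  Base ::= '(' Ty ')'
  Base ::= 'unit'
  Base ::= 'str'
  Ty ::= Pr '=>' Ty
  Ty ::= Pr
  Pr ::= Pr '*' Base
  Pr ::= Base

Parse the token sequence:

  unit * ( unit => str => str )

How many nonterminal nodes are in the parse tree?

14

[Ty [Pr [Pr [Base unit]] * [Base ( [Ty [Pr [Base unit]] => [Ty [Pr [Base str]] => [Ty [Pr [Base str]]]]] )]]]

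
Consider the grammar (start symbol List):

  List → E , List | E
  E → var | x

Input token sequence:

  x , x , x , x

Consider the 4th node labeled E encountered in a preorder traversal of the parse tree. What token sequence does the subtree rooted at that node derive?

x

[List [E x] , [List [E x] , [List [E x] , [List [E x]]]]]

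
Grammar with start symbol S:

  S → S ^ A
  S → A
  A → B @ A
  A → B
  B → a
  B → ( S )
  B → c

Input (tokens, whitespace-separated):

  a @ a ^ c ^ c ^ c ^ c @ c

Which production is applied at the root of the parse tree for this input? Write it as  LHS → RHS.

S → S ^ A

[S [S [S [S [S [A [B a] @ [A [B a]]]] ^ [A [B c]]] ^ [A [B c]]] ^ [A [B c]]] ^ [A [B c] @ [A [B c]]]]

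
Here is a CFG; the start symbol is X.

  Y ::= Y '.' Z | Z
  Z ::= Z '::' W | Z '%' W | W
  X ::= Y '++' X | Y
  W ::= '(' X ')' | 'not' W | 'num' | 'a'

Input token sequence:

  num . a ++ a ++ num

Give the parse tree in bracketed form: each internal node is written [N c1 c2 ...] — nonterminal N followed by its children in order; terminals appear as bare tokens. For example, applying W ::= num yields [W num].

X
Y ++ X
Y . Z ++ X
Z . Z ++ X
W . Z ++ X
num . Z ++ X
num . W ++ X
num . a ++ X
num . a ++ Y ++ X
num . a ++ Z ++ X
num . a ++ W ++ X
num . a ++ a ++ X
num . a ++ a ++ Y
num . a ++ a ++ Z
num . a ++ a ++ W
num . a ++ a ++ num

[X [Y [Y [Z [W num]]] . [Z [W a]]] ++ [X [Y [Z [W a]]] ++ [X [Y [Z [W num]]]]]]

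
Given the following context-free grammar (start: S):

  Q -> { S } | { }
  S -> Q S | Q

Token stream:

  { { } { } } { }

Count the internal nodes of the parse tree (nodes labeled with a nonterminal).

8

[S [Q { [S [Q { }] [S [Q { }]]] }] [S [Q { }]]]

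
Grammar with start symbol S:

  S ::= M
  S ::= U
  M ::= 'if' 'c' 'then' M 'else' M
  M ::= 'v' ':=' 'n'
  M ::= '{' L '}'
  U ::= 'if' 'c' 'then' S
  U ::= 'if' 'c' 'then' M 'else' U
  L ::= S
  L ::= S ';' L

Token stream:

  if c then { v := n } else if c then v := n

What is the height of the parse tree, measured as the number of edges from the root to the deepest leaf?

6

[S [U if c then [M { [L [S [M v := n]]] }] else [U if c then [S [M v := n]]]]]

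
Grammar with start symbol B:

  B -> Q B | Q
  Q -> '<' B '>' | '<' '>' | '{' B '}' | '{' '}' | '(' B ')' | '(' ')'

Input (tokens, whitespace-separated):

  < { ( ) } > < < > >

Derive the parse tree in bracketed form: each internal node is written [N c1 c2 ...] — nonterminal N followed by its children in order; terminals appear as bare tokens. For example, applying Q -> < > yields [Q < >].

[B [Q < [B [Q { [B [Q ( )]] }]] >] [B [Q < [B [Q < >]] >]]]

B
Q B
< B > B
< Q > B
< { B } > B
< { Q } > B
< { ( ) } > B
< { ( ) } > Q
< { ( ) } > < B >
< { ( ) } > < Q >
< { ( ) } > < < > >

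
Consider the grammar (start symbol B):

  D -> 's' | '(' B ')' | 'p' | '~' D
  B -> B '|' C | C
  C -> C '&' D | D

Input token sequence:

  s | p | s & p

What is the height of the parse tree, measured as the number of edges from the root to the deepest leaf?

[B [B [B [C [D s]]] | [C [D p]]] | [C [C [D s]] & [D p]]]

5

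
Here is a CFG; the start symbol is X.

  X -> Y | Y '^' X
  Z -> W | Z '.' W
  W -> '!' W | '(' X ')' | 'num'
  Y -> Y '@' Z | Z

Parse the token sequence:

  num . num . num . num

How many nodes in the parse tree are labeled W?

4

[X [Y [Z [Z [Z [Z [W num]] . [W num]] . [W num]] . [W num]]]]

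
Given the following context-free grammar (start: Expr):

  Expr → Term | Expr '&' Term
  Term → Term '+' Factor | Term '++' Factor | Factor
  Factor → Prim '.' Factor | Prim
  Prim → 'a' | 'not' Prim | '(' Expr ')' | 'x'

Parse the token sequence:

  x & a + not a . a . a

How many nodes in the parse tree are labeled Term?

3

[Expr [Expr [Term [Factor [Prim x]]]] & [Term [Term [Factor [Prim a]]] + [Factor [Prim not [Prim a]] . [Factor [Prim a] . [Factor [Prim a]]]]]]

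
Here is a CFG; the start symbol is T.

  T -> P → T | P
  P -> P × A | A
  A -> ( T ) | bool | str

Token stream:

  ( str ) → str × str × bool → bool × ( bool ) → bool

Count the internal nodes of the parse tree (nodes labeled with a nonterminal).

24

[T [P [A ( [T [P [A str]]] )]] → [T [P [P [P [A str]] × [A str]] × [A bool]] → [T [P [P [A bool]] × [A ( [T [P [A bool]]] )]] → [T [P [A bool]]]]]]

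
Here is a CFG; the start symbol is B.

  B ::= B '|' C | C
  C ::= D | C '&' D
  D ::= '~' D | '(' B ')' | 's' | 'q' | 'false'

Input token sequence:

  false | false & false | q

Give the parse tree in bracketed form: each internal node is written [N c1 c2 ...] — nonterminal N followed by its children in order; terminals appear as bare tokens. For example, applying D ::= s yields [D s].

B
B | C
B | C | C
C | C | C
D | C | C
false | C | C
false | C & D | C
false | D & D | C
false | false & D | C
false | false & false | C
false | false & false | D
false | false & false | q

[B [B [B [C [D false]]] | [C [C [D false]] & [D false]]] | [C [D q]]]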